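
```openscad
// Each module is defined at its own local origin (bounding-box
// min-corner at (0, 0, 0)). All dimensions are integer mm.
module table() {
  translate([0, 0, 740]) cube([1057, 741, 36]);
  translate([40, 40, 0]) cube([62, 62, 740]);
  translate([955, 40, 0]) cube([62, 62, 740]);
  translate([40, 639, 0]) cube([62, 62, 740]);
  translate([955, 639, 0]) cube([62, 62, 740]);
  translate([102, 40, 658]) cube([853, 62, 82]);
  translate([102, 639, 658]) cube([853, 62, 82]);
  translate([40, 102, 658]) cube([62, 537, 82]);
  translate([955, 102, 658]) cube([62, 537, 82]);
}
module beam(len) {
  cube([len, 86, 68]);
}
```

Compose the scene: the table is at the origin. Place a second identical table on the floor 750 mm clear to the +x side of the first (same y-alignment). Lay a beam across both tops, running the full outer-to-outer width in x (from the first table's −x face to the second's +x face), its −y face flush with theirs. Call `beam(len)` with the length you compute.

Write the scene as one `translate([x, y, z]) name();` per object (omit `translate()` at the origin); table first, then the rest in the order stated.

table();
translate([1807, 0, 0]) table();
translate([0, 0, 776]) beam(2864);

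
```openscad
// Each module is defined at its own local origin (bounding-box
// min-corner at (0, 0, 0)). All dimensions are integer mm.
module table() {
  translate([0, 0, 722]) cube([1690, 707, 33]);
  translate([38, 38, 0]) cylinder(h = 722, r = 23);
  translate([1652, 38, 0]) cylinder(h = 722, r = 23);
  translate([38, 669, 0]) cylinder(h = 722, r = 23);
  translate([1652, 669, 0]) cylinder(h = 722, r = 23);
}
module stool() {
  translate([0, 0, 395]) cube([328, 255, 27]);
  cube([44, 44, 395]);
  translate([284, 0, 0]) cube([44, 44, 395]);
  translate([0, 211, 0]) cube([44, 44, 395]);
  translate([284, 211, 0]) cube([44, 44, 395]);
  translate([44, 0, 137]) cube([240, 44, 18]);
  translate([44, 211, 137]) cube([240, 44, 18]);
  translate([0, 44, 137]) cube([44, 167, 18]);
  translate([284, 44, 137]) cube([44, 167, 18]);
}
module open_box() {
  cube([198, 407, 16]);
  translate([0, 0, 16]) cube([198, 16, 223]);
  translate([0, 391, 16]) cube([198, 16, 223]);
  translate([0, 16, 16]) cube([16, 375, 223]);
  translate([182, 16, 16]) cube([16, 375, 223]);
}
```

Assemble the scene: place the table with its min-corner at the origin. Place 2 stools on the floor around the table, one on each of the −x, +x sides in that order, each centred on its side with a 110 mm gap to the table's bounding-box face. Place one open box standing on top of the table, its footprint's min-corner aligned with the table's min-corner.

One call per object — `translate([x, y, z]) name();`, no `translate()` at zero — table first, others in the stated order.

table();
translate([-438, 226, 0]) stool();
translate([1800, 226, 0]) stool();
translate([0, 0, 755]) open_box();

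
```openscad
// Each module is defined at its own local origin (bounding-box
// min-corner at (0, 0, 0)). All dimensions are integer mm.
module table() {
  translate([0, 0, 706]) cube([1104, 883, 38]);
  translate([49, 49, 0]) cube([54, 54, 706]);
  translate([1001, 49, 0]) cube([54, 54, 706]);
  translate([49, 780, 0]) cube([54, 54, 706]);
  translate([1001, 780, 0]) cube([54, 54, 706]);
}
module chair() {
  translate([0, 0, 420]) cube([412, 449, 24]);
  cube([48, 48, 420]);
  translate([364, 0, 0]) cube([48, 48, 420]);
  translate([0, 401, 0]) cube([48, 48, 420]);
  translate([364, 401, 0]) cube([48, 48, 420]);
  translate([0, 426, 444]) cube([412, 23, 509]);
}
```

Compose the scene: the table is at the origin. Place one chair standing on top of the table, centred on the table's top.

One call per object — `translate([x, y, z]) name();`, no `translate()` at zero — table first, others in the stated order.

table();
translate([346, 217, 744]) chair();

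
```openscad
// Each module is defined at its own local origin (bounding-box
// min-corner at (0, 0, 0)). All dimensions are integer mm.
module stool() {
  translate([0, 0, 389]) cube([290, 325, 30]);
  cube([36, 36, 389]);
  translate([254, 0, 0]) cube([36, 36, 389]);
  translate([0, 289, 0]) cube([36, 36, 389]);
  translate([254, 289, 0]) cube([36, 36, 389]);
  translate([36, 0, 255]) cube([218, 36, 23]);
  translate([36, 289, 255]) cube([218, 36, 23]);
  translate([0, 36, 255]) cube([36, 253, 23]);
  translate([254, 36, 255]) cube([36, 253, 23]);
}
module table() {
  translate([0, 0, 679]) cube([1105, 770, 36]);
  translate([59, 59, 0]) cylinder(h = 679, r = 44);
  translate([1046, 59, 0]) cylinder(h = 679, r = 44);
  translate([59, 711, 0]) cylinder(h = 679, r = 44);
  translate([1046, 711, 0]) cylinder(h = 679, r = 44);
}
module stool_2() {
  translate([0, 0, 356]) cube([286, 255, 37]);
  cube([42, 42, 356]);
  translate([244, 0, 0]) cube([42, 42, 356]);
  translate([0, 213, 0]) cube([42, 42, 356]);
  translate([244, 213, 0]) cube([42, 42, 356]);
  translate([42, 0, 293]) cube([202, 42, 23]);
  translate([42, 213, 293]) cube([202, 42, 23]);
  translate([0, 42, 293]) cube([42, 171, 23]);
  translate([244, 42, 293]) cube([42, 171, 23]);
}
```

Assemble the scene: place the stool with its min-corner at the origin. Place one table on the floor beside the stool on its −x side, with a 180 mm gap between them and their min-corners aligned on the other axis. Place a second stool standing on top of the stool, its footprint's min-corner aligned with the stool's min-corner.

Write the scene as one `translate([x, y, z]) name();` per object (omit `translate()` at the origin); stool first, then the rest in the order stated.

stool();
translate([-1285, 0, 0]) table();
translate([0, 0, 419]) stool_2();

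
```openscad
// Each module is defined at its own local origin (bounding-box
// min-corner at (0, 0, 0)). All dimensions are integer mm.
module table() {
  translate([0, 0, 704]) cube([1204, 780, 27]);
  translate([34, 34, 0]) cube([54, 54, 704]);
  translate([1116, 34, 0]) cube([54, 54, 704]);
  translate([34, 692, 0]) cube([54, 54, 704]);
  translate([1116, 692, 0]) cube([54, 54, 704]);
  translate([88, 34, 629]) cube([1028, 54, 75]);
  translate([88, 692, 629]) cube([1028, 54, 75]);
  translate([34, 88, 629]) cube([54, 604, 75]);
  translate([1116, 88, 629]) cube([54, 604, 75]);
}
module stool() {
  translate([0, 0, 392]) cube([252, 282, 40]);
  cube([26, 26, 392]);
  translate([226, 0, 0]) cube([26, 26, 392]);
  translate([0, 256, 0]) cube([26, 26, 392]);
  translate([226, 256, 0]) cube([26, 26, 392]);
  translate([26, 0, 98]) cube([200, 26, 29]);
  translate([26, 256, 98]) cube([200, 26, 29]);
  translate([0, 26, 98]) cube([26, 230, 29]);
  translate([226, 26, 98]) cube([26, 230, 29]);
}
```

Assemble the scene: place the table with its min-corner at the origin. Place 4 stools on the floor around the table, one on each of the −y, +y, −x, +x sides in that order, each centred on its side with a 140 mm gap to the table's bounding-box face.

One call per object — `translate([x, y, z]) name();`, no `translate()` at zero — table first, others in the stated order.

table();
translate([476, -422, 0]) stool();
translate([476, 920, 0]) stool();
translate([-392, 249, 0]) stool();
translate([1344, 249, 0]) stool();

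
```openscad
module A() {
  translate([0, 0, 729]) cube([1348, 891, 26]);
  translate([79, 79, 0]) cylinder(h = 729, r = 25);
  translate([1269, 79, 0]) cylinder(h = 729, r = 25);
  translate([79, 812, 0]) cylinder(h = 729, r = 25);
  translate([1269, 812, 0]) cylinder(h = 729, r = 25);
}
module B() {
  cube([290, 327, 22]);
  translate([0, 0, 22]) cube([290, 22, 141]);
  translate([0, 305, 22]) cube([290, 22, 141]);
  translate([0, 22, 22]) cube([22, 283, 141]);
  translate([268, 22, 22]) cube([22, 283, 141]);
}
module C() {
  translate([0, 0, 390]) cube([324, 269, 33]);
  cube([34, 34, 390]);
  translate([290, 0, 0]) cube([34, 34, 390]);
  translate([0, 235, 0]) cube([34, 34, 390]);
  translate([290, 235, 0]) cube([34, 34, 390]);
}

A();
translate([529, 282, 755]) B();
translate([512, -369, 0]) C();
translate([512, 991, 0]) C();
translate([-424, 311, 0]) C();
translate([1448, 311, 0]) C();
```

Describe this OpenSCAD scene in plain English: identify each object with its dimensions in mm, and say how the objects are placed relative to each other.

A is a table with a 1348×891 mm rectangular top, 26 mm thick, top surface at z = 755 mm, supported by four round legs of 50 mm diameter, each leg's bounding box inset 54 mm from the nearest pair of top edges, running from the floor.

B is an open-topped rectangular box: outside dimensions 290×327×163 mm, with a uniform wall and base thickness of 22 mm. The base is a full 290×327 slab on the floor; four walls sit on top of the base. The front and back walls (the −y and +y sides) span the full width; the two side walls fit between them.

C is a four-legged stool. The seat is a 324×269×33 mm slab whose top surface is at z = 423 mm; four square legs, each 34×34 mm in cross-section, run from the floor (z = 0) to the underside of the seat, each flush with a corner of the seat.

The open box is on top of the table, centred. Four stools sit around the table at the −y, +y, −x, +x sides.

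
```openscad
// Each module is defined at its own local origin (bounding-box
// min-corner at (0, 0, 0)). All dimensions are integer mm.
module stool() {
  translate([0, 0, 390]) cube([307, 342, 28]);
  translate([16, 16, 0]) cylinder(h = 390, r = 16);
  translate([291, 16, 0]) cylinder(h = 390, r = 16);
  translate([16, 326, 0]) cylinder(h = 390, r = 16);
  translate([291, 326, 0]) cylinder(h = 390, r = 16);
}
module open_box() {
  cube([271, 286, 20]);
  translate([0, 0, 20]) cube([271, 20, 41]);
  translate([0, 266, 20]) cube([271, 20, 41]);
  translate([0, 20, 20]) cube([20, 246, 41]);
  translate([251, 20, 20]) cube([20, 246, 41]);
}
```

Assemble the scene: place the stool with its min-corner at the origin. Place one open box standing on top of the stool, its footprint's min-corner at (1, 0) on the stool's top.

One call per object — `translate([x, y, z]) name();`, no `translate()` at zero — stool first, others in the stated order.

stool();
translate([1, 0, 418]) open_box();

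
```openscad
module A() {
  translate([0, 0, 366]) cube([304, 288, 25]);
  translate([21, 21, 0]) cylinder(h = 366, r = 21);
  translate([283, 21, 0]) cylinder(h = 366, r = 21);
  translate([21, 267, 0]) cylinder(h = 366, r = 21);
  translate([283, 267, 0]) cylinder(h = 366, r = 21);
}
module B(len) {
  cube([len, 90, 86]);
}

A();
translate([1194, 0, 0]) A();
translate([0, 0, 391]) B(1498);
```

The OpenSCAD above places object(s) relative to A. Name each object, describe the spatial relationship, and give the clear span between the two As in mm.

Second stool starts at x = 1194; first ends at x = 304; clear span = 1194 − 304 = 890 mm.

A is a stool. B is a beam. A beam spans the tops of two stools. The clear span between the two stools is 890 mm.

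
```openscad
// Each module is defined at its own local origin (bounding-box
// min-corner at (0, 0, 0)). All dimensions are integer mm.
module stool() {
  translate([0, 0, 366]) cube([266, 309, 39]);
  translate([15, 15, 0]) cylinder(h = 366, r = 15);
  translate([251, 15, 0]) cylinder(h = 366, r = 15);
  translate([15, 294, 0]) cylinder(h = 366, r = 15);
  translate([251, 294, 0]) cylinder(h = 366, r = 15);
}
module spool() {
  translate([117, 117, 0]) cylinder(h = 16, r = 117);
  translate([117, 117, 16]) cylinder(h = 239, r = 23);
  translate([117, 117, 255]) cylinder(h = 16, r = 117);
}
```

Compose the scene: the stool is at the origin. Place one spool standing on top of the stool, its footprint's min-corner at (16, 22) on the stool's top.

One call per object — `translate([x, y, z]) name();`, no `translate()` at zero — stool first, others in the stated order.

stool();
translate([16, 22, 405]) spool();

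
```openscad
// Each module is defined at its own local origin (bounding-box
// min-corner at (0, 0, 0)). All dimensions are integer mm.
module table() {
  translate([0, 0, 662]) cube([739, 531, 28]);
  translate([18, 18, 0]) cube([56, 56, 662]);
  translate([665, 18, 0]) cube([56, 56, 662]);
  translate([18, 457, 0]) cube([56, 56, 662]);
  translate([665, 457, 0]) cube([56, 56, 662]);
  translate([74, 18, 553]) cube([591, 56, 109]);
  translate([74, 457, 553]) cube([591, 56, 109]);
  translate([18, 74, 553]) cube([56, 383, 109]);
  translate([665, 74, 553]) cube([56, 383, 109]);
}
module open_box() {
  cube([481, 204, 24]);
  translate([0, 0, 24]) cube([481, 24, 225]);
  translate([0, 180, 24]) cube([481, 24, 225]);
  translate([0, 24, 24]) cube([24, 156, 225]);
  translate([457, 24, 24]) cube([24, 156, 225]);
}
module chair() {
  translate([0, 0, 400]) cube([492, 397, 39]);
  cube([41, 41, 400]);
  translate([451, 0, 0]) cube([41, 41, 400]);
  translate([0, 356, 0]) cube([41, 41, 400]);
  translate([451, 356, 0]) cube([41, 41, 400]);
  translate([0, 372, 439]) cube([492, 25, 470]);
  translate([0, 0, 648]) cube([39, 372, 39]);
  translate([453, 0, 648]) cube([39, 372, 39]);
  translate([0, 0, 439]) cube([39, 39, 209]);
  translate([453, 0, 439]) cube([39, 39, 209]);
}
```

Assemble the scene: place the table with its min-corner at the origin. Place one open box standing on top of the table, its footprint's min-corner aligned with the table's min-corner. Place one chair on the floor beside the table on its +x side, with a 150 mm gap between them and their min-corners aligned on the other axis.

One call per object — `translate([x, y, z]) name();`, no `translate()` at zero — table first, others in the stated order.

table();
translate([0, 0, 690]) open_box();
translate([889, 0, 0]) chair();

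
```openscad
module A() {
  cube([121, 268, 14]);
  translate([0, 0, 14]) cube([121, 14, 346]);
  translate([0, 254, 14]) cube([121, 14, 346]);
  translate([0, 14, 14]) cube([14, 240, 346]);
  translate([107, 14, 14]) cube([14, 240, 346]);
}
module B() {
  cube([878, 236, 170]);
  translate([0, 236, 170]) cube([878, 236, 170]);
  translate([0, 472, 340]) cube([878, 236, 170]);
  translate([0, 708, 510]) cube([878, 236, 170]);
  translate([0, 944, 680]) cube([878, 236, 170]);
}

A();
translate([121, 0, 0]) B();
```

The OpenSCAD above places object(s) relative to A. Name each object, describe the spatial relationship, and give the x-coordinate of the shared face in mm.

A is an open box. B is a staircase. The staircase is against the open box's +x side, with their −y faces flush. The x-coordinate of the shared face is 121 mm.

The open box's +x face and the staircase's −x face are both at x = 121 mm.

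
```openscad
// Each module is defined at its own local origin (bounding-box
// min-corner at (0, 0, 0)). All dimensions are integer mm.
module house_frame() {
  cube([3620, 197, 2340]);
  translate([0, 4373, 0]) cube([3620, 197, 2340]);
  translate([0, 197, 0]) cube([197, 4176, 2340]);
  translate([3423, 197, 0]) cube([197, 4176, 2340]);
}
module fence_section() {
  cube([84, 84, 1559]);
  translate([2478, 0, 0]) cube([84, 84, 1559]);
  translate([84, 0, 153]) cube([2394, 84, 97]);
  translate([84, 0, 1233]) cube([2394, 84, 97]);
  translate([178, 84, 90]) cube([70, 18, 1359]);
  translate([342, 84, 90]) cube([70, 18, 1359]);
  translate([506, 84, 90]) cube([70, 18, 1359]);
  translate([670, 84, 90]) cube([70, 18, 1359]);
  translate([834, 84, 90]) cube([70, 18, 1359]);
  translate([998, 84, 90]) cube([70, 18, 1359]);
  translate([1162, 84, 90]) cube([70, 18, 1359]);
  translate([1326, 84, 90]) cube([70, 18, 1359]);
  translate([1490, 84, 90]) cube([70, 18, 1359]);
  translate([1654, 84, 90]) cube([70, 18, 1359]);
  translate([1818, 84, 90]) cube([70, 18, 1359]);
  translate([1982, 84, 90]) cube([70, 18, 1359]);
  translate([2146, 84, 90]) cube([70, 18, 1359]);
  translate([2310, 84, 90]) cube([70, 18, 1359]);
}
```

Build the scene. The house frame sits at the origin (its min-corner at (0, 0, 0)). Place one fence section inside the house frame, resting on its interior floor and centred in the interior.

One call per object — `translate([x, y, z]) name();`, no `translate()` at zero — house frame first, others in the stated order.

house_frame();
translate([529, 2234, 0]) fence_section();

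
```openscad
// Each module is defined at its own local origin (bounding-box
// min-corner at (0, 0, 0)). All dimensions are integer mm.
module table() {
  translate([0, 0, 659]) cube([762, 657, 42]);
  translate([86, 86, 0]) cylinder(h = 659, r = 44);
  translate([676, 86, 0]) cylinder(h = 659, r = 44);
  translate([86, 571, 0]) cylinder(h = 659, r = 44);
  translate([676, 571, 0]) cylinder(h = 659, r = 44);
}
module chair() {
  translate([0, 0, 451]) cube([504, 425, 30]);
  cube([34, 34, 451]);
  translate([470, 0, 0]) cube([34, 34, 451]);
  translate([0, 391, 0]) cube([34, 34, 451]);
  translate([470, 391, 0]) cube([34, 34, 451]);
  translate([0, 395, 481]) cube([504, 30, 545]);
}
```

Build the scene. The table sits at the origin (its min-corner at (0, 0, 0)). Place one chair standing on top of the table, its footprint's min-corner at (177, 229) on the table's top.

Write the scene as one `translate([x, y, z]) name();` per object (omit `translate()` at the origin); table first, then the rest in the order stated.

table();
translate([177, 229, 701]) chair();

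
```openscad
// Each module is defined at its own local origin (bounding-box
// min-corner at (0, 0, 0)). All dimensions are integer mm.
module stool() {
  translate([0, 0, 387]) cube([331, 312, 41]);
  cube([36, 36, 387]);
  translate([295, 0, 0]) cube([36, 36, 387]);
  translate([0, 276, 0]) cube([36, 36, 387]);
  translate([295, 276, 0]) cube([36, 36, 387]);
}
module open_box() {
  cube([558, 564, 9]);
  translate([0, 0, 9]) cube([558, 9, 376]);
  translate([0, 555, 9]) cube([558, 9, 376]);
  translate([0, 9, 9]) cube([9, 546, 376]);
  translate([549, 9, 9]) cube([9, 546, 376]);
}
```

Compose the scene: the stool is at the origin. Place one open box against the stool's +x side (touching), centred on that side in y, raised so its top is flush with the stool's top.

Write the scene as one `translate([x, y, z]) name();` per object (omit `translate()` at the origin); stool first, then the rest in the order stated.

stool();
translate([331, -126, 43]) open_box();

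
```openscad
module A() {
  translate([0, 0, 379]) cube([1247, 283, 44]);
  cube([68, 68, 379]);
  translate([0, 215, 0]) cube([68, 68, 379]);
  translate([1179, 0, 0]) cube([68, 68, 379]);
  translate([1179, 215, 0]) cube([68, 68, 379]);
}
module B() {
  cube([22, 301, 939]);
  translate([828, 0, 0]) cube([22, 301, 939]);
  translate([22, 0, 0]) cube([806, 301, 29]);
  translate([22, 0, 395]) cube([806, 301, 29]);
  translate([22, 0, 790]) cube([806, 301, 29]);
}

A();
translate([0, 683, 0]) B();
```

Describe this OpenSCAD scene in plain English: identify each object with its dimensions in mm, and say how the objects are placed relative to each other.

A is a long wooden bench with a 1247 mm (x) × 283 mm (y) seat, 44 mm thick, its top surface 423 mm above the floor. Four 68 mm square legs at the seat corners, flush with the edges, run from z = 0 to the seat underside.

B is a bookshelf 850 mm wide overall, 301 mm deep and 939 mm tall. The two sides are 22 mm thick vertical panels. 3 horizontal shelves of 29 mm thickness span between the inner faces of the sides; the lowest shelf sits on the floor and shelves are stacked with a clear vertical gap of 366 mm between each pair.

The bookshelf is on the floor beside the bench on its +y side.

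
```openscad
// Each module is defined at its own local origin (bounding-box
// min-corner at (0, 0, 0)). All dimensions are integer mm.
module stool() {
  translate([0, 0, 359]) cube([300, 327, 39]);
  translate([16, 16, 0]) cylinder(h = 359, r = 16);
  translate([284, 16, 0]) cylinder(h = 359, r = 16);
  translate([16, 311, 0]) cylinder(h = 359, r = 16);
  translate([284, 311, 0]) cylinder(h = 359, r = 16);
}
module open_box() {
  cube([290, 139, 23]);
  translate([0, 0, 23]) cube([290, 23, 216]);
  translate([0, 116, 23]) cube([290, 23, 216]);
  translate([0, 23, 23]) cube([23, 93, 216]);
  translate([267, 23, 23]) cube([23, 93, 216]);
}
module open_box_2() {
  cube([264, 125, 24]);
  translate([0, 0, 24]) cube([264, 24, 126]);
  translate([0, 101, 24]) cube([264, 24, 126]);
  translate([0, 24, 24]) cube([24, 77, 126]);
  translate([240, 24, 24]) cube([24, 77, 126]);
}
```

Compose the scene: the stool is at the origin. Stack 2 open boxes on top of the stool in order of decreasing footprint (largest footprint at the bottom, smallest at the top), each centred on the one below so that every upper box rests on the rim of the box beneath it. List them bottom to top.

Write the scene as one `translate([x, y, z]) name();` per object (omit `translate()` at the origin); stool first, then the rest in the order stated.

stool();
translate([5, 94, 398]) open_box();
translate([18, 101, 637]) open_box_2();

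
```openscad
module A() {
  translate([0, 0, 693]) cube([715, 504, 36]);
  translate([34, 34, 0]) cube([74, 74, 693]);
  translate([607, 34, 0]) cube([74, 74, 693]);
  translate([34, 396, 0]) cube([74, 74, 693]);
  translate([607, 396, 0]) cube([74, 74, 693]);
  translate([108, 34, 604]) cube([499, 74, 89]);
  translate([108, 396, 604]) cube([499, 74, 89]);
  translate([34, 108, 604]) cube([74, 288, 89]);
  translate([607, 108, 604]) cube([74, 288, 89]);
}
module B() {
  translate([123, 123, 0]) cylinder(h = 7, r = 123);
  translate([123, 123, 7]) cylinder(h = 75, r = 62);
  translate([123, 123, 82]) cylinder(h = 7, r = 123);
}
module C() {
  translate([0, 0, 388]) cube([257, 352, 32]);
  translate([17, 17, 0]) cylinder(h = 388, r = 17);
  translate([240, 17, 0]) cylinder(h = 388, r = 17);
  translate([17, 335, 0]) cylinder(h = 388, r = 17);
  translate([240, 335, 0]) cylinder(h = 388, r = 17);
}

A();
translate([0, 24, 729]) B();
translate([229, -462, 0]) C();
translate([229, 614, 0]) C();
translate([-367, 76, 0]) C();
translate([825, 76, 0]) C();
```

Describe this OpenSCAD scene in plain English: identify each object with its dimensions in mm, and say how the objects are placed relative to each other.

A is a table with a 715×504 mm rectangular top, 36 mm thick, top surface at z = 729 mm, supported by four 74×74 mm square legs, each inset 34 mm from the nearest pair of top edges, running from the floor. Four apron rails, 74 mm thick and 89 mm tall, run between adjacent legs with their top edges flush with the underside of the top and their outer faces flush with the legs' outer faces.

B is a spool: two coaxial disc flanges of radius 123 mm and thickness 7 mm, joined by a core cylinder of radius 62 mm and height 75 mm. The lower flange rests on z = 0 and the three cylinders share a vertical axis.

C is a four-legged stool. The seat is a 257×352×32 mm slab whose top surface is at z = 420 mm; four round legs, each 34 mm in diameter, run from the floor (z = 0) to the underside of the seat, each leg's axis is inset half a diameter from the nearest pair of seat edges (so the leg's bounding box is flush with the corner).

The spool is on top of the table. Four stools sit around the table at the −y, +y, −x, +x sides.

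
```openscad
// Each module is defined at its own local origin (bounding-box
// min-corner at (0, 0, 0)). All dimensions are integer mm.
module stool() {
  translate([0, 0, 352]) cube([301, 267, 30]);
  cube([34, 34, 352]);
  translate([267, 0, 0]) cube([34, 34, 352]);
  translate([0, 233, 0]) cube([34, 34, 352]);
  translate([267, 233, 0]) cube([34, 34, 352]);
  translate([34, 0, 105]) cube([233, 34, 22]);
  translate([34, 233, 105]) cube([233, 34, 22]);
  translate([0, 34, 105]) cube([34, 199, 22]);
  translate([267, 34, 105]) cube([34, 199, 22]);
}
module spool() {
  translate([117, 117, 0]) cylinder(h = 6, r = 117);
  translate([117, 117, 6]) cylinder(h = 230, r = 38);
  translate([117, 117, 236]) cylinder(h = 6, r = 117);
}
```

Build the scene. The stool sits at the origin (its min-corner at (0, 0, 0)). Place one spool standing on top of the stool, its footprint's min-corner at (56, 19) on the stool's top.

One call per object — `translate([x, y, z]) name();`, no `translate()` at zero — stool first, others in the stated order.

stool();
translate([56, 19, 382]) spool();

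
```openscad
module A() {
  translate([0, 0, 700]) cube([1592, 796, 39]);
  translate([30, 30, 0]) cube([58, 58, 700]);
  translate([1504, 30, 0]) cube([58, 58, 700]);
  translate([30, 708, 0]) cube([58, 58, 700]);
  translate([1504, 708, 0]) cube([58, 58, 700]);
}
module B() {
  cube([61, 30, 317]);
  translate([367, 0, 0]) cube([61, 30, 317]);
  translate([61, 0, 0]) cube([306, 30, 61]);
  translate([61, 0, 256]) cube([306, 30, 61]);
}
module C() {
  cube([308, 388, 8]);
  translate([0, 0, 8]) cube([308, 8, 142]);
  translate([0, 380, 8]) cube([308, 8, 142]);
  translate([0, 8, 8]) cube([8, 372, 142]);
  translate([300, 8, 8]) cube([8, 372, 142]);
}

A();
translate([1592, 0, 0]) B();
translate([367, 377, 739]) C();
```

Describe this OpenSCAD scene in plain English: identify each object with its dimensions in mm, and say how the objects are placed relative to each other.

A is a table with a 1592×796 mm rectangular top, 39 mm thick, top surface at z = 739 mm, supported by four 58×58 mm square legs, each inset 30 mm from the nearest pair of top edges, running from the floor.

B is a picture frame with a 306×195 mm rectangular opening (x by z) and a uniform 61 mm border on every side. Frame depth is 30 mm along y. It is built from two vertical stiles running the full outside height and two horizontal rails spanning the gap between the stiles.

C is an open storage box with external size 308×388×150 mm and wall thickness 8 mm (the base is also 8 mm thick). The base covers the whole footprint; the four walls stand on the base, with the y-facing walls full-width and the x-facing walls fitting between their inner faces.

The picture frame is against the table's +x side, with their −y faces flush. The open box is on top of the table.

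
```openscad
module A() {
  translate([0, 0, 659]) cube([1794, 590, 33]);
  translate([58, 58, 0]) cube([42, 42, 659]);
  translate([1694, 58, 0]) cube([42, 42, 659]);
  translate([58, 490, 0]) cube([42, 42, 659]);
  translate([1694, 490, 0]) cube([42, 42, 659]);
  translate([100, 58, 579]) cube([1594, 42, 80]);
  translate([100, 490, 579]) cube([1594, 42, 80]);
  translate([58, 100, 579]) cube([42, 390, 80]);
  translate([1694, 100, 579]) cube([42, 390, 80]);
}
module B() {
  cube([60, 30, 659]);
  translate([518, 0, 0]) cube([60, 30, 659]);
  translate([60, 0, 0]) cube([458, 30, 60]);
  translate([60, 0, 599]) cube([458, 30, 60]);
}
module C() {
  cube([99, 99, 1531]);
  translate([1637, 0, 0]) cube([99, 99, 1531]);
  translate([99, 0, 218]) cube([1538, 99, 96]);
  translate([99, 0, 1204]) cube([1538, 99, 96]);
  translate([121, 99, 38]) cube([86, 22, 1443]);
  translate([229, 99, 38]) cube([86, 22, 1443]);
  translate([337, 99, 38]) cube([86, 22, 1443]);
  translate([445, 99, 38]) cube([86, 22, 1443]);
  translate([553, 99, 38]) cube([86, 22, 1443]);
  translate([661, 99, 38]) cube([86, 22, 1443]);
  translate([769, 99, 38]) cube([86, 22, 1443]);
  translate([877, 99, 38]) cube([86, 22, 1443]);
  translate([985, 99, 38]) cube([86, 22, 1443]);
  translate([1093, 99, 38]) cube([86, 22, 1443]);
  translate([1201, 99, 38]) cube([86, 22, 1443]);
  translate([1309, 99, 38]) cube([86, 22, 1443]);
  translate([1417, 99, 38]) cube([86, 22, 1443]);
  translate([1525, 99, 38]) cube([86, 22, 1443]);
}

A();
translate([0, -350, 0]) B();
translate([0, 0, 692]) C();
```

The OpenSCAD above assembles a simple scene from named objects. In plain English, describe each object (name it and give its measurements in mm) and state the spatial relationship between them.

A is a rectangular dining table. The top is 1794×590×33 mm with its upper surface at z = 692 mm. It stands on four 42×42 mm square legs, each inset 58 mm from the nearest pair of top edges, running from the floor to the underside of the top. Four apron rails, 42 mm thick and 80 mm tall, run between adjacent legs with their top edges flush with the underside of the top and their outer faces flush with the legs' outer faces.

B is a rectangular picture frame lying in the x–z plane (depth along y). The opening is 458 mm wide (x) by 539 mm tall (z), surrounded by a border 60 mm wide on all four sides. The frame is 30 mm deep and is made of two full-height vertical stiles with two horizontal rails fitted between them.

C is a fence section. Two 99×99 mm posts, 1531 mm tall, stand on the floor with a clear span of 1538 mm between their inner faces. Two horizontal rails of 99×96 mm section span the gap between the posts with their undersides at z = 218 mm and z = 1204 mm, flush with the posts' −y face. 14 pickets, each 86 mm wide, 22 mm thick and 1443 mm tall, are fixed to the +y face of the rails with their bottoms at z = 38 mm, evenly spaced across the span with equal gaps (rounded down to the nearest mm) at the −x end and between each pair — any rounding remainder accumulates at the +x end.

The picture frame is on the floor beside the table on its −y side. The fence section is on top of the table.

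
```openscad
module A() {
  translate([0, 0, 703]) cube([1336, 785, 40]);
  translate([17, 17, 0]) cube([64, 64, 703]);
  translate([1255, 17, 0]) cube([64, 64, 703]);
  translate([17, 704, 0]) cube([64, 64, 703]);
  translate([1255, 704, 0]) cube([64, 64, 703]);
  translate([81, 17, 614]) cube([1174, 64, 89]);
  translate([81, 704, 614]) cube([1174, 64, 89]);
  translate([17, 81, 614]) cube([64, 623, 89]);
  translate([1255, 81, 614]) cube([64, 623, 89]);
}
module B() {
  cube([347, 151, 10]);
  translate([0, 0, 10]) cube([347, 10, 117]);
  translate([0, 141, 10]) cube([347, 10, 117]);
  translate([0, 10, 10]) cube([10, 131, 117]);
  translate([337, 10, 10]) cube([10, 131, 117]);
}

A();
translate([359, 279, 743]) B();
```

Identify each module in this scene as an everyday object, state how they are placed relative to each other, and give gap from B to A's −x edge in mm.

A is a table. B is an open box. The open box is on top of the table. The gap from the open box to the table's −x edge is 359 mm.

The open box's min-x is at 359; the table's min-x is 0; gap = 359 mm.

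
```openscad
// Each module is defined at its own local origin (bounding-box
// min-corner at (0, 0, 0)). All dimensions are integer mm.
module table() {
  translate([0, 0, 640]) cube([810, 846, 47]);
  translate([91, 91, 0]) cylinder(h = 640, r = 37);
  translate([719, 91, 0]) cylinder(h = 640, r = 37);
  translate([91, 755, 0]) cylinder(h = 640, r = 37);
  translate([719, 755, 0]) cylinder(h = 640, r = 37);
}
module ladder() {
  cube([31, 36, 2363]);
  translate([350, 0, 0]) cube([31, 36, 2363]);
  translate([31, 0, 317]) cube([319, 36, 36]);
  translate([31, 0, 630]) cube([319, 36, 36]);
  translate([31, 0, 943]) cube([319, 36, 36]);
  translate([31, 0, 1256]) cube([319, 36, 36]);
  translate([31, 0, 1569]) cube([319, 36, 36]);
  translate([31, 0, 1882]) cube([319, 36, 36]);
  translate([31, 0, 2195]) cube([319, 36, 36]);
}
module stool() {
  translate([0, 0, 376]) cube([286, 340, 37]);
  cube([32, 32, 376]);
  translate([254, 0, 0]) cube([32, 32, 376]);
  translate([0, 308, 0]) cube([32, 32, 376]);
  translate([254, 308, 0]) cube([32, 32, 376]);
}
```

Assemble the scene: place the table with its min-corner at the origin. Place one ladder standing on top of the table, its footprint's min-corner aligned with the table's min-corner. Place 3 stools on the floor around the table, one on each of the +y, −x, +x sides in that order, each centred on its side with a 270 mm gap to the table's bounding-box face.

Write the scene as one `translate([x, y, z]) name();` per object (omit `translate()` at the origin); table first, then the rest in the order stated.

table();
translate([0, 0, 687]) ladder();
translate([262, 1116, 0]) stool();
translate([-556, 253, 0]) stool();
translate([1080, 253, 0]) stool();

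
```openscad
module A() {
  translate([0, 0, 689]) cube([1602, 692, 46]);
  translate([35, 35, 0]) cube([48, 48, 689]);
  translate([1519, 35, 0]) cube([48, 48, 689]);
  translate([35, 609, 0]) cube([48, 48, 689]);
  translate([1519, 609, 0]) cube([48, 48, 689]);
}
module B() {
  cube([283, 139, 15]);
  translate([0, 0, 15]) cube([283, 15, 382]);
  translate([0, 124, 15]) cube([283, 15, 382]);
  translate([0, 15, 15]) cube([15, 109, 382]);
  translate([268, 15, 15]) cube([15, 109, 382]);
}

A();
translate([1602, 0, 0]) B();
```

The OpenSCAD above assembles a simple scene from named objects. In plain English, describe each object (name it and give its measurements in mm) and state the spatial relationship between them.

A is a table with a 1602×692 mm rectangular top, 46 mm thick, top surface at z = 735 mm, supported by four 48×48 mm square legs, each inset 35 mm from the nearest pair of top edges, running from the floor.

B is an open storage box with external size 283×139×397 mm and wall thickness 15 mm (the base is also 15 mm thick). The base covers the whole footprint; the four walls stand on the base, with the y-facing walls full-width and the x-facing walls fitting between their inner faces.

The open box is against the table's +x side, with their −y faces flush.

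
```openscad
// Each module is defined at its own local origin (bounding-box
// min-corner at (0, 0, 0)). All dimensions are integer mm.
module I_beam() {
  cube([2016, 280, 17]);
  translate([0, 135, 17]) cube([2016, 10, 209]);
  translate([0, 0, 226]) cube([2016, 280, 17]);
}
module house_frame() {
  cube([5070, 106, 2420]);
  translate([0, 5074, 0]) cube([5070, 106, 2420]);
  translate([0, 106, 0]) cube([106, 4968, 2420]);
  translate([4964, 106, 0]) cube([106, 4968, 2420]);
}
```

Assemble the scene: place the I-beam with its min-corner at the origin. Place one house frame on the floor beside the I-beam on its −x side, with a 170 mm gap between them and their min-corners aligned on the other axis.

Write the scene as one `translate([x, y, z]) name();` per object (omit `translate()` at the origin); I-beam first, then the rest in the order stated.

I_beam();
translate([-5240, 0, 0]) house_frame();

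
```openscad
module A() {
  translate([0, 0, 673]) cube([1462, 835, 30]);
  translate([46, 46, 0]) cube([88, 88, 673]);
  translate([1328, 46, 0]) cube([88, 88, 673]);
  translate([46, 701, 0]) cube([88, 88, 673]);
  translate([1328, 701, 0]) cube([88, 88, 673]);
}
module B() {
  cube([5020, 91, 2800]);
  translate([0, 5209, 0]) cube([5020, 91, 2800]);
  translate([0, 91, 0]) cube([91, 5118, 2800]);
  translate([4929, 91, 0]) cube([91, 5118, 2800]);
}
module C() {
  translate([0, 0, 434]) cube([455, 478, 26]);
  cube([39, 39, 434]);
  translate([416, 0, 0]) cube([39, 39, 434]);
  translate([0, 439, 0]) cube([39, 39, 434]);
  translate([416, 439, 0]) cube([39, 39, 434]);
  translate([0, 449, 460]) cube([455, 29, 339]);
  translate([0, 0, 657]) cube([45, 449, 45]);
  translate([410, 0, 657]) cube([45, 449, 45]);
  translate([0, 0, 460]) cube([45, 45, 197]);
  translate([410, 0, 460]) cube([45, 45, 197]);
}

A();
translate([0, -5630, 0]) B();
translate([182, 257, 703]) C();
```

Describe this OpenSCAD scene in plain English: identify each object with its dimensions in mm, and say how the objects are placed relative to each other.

A is a rectangular dining table. The top is 1462×835×30 mm with its upper surface at z = 703 mm. It stands on four 88×88 mm square legs, each inset 46 mm from the nearest pair of top edges, running from the floor to the underside of the top.

B is a box-shaped house frame (walls only): outside footprint 5020×5300 mm, wall height 2800 mm, wall thickness 91 mm. The two y-facing walls run the full x-width; the two x-facing walls fit between the inner faces of the y-facing walls.

C is a chair. The seat is a 455×478×26 mm slab with its top at z = 460 mm, on four 39×39 mm corner legs (flush with the seat edges, standing on z = 0). A flat backrest 29 mm thick, 339 mm tall, spans the full seat width and rises from the seat top along its +y edge, rear face flush with the rear of the seat. Two armrests of 45×45 mm section run along each side from the seat's front edge to the front of the backrest, top faces 242 mm above the seat top and outer faces flush with the seat's x-edges; a 45×45 mm post under the front of each armrest stands on the seat at the front corner.

The house frame is on the floor beside the table on its −y side. The chair is on top of the table.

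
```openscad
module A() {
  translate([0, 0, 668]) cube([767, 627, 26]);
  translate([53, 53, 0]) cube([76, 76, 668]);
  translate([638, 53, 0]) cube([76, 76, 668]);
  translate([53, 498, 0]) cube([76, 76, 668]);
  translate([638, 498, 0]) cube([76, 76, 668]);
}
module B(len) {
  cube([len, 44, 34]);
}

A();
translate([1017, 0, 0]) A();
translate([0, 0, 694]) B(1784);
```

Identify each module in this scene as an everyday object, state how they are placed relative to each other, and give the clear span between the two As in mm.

A is a table. B is a beam. A beam spans the tops of two tables. The clear span between the two tables is 250 mm.

Second table starts at x = 1017; first ends at x = 767; clear span = 1017 − 767 = 250 mm.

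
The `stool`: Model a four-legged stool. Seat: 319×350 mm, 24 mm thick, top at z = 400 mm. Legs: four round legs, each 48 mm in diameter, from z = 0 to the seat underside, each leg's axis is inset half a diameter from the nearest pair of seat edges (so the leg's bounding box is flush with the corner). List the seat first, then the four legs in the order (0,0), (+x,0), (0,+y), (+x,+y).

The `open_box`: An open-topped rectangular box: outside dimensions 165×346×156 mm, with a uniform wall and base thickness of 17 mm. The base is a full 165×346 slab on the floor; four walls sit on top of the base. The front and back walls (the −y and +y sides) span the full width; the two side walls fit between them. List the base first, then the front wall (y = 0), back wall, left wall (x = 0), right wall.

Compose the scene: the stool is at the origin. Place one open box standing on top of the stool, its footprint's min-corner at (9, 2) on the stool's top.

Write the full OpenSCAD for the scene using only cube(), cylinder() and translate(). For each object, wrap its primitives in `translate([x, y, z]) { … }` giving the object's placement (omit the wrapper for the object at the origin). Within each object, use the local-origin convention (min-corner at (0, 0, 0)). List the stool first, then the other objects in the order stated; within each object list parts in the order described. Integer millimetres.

translate([0, 0, 376]) cube([319, 350, 24]);
translate([24, 24, 0]) cylinder(h = 376, r = 24);
translate([295, 24, 0]) cylinder(h = 376, r = 24);
translate([24, 326, 0]) cylinder(h = 376, r = 24);
translate([295, 326, 0]) cylinder(h = 376, r = 24);
translate([9, 2, 400]) {
  cube([165, 346, 17]);
  translate([0, 0, 17]) cube([165, 17, 139]);
  translate([0, 329, 17]) cube([165, 17, 139]);
  translate([0, 17, 17]) cube([17, 312, 139]);
  translate([148, 17, 17]) cube([17, 312, 139]);
}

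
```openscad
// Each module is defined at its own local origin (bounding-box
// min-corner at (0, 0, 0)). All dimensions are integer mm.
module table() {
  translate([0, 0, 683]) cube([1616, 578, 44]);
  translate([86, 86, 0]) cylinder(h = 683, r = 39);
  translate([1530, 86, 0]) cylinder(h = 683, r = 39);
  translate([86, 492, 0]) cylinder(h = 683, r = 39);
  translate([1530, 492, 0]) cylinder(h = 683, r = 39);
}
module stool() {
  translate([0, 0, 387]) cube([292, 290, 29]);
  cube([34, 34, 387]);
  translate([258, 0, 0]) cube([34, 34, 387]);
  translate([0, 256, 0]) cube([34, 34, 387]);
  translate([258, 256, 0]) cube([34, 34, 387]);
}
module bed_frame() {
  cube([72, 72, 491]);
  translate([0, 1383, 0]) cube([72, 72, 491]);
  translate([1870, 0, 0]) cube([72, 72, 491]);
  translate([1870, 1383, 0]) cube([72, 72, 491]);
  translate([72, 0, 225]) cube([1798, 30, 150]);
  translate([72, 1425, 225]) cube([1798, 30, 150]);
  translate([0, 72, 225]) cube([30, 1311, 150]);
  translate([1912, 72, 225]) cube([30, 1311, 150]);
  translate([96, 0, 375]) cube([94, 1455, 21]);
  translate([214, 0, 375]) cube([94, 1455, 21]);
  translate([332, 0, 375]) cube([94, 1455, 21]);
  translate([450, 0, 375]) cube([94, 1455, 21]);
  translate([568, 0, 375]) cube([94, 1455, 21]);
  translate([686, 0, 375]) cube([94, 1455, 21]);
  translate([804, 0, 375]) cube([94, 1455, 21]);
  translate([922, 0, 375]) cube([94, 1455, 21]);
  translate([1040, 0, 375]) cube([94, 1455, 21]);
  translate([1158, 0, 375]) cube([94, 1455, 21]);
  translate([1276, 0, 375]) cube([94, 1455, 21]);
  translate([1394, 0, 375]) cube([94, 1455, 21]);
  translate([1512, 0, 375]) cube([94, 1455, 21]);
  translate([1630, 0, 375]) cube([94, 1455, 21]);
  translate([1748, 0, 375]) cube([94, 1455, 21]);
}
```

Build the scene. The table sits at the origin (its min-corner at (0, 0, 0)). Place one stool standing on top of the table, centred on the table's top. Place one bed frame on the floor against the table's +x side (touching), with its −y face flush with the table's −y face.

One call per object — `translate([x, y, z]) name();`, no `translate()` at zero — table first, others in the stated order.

table();
translate([662, 144, 727]) stool();
translate([1616, 0, 0]) bed_frame();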